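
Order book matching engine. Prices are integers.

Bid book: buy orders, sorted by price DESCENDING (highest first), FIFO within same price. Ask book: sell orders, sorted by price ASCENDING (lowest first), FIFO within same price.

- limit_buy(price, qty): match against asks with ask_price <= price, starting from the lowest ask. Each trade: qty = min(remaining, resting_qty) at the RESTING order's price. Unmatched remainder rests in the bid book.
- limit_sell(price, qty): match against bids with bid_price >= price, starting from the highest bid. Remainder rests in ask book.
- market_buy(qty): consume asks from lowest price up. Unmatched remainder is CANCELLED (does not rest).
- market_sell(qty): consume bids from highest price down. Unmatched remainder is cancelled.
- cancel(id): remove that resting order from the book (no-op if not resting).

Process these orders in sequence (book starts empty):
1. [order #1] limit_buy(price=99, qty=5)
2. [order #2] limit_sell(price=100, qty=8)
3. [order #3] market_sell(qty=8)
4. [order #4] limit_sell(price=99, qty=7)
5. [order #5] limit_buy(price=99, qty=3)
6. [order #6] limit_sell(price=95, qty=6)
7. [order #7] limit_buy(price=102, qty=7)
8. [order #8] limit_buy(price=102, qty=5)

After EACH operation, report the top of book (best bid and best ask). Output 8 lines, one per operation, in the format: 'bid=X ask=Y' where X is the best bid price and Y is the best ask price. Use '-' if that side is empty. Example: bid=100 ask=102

Answer: bid=99 ask=-
bid=99 ask=100
bid=- ask=100
bid=- ask=99
bid=- ask=99
bid=- ask=95
bid=- ask=99
bid=- ask=100

Derivation:
After op 1 [order #1] limit_buy(price=99, qty=5): fills=none; bids=[#1:5@99] asks=[-]
After op 2 [order #2] limit_sell(price=100, qty=8): fills=none; bids=[#1:5@99] asks=[#2:8@100]
After op 3 [order #3] market_sell(qty=8): fills=#1x#3:5@99; bids=[-] asks=[#2:8@100]
After op 4 [order #4] limit_sell(price=99, qty=7): fills=none; bids=[-] asks=[#4:7@99 #2:8@100]
After op 5 [order #5] limit_buy(price=99, qty=3): fills=#5x#4:3@99; bids=[-] asks=[#4:4@99 #2:8@100]
After op 6 [order #6] limit_sell(price=95, qty=6): fills=none; bids=[-] asks=[#6:6@95 #4:4@99 #2:8@100]
After op 7 [order #7] limit_buy(price=102, qty=7): fills=#7x#6:6@95 #7x#4:1@99; bids=[-] asks=[#4:3@99 #2:8@100]
After op 8 [order #8] limit_buy(price=102, qty=5): fills=#8x#4:3@99 #8x#2:2@100; bids=[-] asks=[#2:6@100]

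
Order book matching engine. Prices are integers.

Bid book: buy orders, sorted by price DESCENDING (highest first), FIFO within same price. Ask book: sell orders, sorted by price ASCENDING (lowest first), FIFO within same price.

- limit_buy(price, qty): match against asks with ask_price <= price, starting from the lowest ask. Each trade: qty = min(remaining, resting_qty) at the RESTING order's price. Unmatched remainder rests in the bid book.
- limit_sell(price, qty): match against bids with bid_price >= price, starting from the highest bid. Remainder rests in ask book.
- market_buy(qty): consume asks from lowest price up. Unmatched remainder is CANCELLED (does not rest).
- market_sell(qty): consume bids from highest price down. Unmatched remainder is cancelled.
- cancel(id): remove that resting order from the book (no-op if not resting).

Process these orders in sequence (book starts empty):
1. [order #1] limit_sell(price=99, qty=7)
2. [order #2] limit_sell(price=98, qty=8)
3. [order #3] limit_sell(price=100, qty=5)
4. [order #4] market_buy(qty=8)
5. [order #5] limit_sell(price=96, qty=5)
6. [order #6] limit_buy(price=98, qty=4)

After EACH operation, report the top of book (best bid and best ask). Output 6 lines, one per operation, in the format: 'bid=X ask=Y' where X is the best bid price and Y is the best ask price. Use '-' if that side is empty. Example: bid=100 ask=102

After op 1 [order #1] limit_sell(price=99, qty=7): fills=none; bids=[-] asks=[#1:7@99]
After op 2 [order #2] limit_sell(price=98, qty=8): fills=none; bids=[-] asks=[#2:8@98 #1:7@99]
After op 3 [order #3] limit_sell(price=100, qty=5): fills=none; bids=[-] asks=[#2:8@98 #1:7@99 #3:5@100]
After op 4 [order #4] market_buy(qty=8): fills=#4x#2:8@98; bids=[-] asks=[#1:7@99 #3:5@100]
After op 5 [order #5] limit_sell(price=96, qty=5): fills=none; bids=[-] asks=[#5:5@96 #1:7@99 #3:5@100]
After op 6 [order #6] limit_buy(price=98, qty=4): fills=#6x#5:4@96; bids=[-] asks=[#5:1@96 #1:7@99 #3:5@100]

Answer: bid=- ask=99
bid=- ask=98
bid=- ask=98
bid=- ask=99
bid=- ask=96
bid=- ask=96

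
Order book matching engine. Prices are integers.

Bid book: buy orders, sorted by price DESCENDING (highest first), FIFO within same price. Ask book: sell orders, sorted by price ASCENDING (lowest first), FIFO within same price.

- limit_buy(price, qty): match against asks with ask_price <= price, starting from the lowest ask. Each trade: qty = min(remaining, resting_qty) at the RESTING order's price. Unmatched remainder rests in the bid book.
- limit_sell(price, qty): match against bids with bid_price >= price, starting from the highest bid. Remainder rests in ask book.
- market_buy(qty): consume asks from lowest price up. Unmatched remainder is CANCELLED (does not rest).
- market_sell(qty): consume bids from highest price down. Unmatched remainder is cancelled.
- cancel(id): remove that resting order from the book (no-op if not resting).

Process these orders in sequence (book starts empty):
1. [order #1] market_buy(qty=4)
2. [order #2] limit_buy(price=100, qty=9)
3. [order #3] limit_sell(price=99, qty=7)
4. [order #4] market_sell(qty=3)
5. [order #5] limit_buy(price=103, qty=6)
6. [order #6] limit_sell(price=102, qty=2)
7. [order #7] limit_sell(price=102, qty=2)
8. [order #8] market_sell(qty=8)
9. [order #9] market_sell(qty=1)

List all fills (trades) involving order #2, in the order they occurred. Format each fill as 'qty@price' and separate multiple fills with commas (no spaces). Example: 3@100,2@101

After op 1 [order #1] market_buy(qty=4): fills=none; bids=[-] asks=[-]
After op 2 [order #2] limit_buy(price=100, qty=9): fills=none; bids=[#2:9@100] asks=[-]
After op 3 [order #3] limit_sell(price=99, qty=7): fills=#2x#3:7@100; bids=[#2:2@100] asks=[-]
After op 4 [order #4] market_sell(qty=3): fills=#2x#4:2@100; bids=[-] asks=[-]
After op 5 [order #5] limit_buy(price=103, qty=6): fills=none; bids=[#5:6@103] asks=[-]
After op 6 [order #6] limit_sell(price=102, qty=2): fills=#5x#6:2@103; bids=[#5:4@103] asks=[-]
After op 7 [order #7] limit_sell(price=102, qty=2): fills=#5x#7:2@103; bids=[#5:2@103] asks=[-]
After op 8 [order #8] market_sell(qty=8): fills=#5x#8:2@103; bids=[-] asks=[-]
After op 9 [order #9] market_sell(qty=1): fills=none; bids=[-] asks=[-]

Answer: 7@100,2@100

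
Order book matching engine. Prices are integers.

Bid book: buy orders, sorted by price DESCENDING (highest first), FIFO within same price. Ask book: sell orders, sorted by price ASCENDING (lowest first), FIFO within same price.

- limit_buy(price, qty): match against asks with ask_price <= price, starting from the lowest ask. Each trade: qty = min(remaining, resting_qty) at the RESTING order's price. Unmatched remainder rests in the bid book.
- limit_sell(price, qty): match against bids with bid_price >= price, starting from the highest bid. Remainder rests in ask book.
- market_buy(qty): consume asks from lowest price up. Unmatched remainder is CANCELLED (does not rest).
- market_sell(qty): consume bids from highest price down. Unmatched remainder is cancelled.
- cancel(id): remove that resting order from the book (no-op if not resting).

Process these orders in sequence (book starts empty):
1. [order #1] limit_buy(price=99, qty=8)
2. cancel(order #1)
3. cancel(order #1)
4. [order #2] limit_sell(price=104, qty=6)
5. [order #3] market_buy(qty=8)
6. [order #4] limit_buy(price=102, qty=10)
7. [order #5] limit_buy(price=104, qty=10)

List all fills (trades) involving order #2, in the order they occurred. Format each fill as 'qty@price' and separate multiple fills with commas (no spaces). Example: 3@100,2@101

Answer: 6@104

Derivation:
After op 1 [order #1] limit_buy(price=99, qty=8): fills=none; bids=[#1:8@99] asks=[-]
After op 2 cancel(order #1): fills=none; bids=[-] asks=[-]
After op 3 cancel(order #1): fills=none; bids=[-] asks=[-]
After op 4 [order #2] limit_sell(price=104, qty=6): fills=none; bids=[-] asks=[#2:6@104]
After op 5 [order #3] market_buy(qty=8): fills=#3x#2:6@104; bids=[-] asks=[-]
After op 6 [order #4] limit_buy(price=102, qty=10): fills=none; bids=[#4:10@102] asks=[-]
After op 7 [order #5] limit_buy(price=104, qty=10): fills=none; bids=[#5:10@104 #4:10@102] asks=[-]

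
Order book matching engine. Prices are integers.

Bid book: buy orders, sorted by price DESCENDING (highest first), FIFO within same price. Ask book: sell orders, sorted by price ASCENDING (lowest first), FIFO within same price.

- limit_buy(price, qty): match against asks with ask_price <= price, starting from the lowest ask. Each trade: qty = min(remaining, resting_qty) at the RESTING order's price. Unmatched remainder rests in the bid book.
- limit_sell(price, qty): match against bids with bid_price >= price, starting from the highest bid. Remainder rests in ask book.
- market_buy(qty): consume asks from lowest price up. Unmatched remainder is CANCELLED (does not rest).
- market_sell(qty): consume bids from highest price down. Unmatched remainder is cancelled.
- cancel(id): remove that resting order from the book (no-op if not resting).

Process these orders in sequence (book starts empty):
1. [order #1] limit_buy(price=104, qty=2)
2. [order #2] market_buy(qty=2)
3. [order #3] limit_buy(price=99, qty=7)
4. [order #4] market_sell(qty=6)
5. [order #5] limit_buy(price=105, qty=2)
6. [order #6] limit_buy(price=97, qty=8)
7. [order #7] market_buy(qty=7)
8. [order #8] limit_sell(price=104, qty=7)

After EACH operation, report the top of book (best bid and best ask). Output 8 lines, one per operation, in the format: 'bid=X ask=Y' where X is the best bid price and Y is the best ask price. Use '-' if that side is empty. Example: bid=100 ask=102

After op 1 [order #1] limit_buy(price=104, qty=2): fills=none; bids=[#1:2@104] asks=[-]
After op 2 [order #2] market_buy(qty=2): fills=none; bids=[#1:2@104] asks=[-]
After op 3 [order #3] limit_buy(price=99, qty=7): fills=none; bids=[#1:2@104 #3:7@99] asks=[-]
After op 4 [order #4] market_sell(qty=6): fills=#1x#4:2@104 #3x#4:4@99; bids=[#3:3@99] asks=[-]
After op 5 [order #5] limit_buy(price=105, qty=2): fills=none; bids=[#5:2@105 #3:3@99] asks=[-]
After op 6 [order #6] limit_buy(price=97, qty=8): fills=none; bids=[#5:2@105 #3:3@99 #6:8@97] asks=[-]
After op 7 [order #7] market_buy(qty=7): fills=none; bids=[#5:2@105 #3:3@99 #6:8@97] asks=[-]
After op 8 [order #8] limit_sell(price=104, qty=7): fills=#5x#8:2@105; bids=[#3:3@99 #6:8@97] asks=[#8:5@104]

Answer: bid=104 ask=-
bid=104 ask=-
bid=104 ask=-
bid=99 ask=-
bid=105 ask=-
bid=105 ask=-
bid=105 ask=-
bid=99 ask=104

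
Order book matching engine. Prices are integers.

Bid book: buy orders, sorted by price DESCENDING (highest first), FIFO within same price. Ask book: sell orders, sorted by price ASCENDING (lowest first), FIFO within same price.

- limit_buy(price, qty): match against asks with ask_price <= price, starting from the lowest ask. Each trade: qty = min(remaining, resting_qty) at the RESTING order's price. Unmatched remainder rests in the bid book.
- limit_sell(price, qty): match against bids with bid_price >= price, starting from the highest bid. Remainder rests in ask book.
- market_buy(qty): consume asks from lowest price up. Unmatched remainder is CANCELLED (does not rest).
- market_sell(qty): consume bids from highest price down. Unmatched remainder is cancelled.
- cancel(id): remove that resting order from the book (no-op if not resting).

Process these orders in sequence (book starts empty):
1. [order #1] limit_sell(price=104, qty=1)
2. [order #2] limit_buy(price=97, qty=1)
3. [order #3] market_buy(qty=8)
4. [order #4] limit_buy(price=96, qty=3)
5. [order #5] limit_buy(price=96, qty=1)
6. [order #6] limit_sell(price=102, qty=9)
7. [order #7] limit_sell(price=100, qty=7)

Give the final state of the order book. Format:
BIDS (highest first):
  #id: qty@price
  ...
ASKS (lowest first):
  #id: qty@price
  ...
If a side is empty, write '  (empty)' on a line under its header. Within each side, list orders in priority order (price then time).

After op 1 [order #1] limit_sell(price=104, qty=1): fills=none; bids=[-] asks=[#1:1@104]
After op 2 [order #2] limit_buy(price=97, qty=1): fills=none; bids=[#2:1@97] asks=[#1:1@104]
After op 3 [order #3] market_buy(qty=8): fills=#3x#1:1@104; bids=[#2:1@97] asks=[-]
After op 4 [order #4] limit_buy(price=96, qty=3): fills=none; bids=[#2:1@97 #4:3@96] asks=[-]
After op 5 [order #5] limit_buy(price=96, qty=1): fills=none; bids=[#2:1@97 #4:3@96 #5:1@96] asks=[-]
After op 6 [order #6] limit_sell(price=102, qty=9): fills=none; bids=[#2:1@97 #4:3@96 #5:1@96] asks=[#6:9@102]
After op 7 [order #7] limit_sell(price=100, qty=7): fills=none; bids=[#2:1@97 #4:3@96 #5:1@96] asks=[#7:7@100 #6:9@102]

Answer: BIDS (highest first):
  #2: 1@97
  #4: 3@96
  #5: 1@96
ASKS (lowest first):
  #7: 7@100
  #6: 9@102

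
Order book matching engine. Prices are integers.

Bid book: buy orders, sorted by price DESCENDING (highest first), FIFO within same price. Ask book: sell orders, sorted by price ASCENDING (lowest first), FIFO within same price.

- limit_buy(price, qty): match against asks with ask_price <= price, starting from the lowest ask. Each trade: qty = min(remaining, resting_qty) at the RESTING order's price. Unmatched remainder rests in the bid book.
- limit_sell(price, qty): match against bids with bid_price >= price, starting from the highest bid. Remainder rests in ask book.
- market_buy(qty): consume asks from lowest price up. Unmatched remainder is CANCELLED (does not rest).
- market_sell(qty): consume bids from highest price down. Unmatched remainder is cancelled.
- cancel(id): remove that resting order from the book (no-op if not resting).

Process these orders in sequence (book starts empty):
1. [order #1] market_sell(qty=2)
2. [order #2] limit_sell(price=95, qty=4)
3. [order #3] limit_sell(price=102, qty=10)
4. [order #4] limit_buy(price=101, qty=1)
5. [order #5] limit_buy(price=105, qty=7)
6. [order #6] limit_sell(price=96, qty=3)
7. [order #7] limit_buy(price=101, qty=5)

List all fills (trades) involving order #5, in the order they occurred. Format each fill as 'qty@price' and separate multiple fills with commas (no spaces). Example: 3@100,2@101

Answer: 3@95,4@102

Derivation:
After op 1 [order #1] market_sell(qty=2): fills=none; bids=[-] asks=[-]
After op 2 [order #2] limit_sell(price=95, qty=4): fills=none; bids=[-] asks=[#2:4@95]
After op 3 [order #3] limit_sell(price=102, qty=10): fills=none; bids=[-] asks=[#2:4@95 #3:10@102]
After op 4 [order #4] limit_buy(price=101, qty=1): fills=#4x#2:1@95; bids=[-] asks=[#2:3@95 #3:10@102]
After op 5 [order #5] limit_buy(price=105, qty=7): fills=#5x#2:3@95 #5x#3:4@102; bids=[-] asks=[#3:6@102]
After op 6 [order #6] limit_sell(price=96, qty=3): fills=none; bids=[-] asks=[#6:3@96 #3:6@102]
After op 7 [order #7] limit_buy(price=101, qty=5): fills=#7x#6:3@96; bids=[#7:2@101] asks=[#3:6@102]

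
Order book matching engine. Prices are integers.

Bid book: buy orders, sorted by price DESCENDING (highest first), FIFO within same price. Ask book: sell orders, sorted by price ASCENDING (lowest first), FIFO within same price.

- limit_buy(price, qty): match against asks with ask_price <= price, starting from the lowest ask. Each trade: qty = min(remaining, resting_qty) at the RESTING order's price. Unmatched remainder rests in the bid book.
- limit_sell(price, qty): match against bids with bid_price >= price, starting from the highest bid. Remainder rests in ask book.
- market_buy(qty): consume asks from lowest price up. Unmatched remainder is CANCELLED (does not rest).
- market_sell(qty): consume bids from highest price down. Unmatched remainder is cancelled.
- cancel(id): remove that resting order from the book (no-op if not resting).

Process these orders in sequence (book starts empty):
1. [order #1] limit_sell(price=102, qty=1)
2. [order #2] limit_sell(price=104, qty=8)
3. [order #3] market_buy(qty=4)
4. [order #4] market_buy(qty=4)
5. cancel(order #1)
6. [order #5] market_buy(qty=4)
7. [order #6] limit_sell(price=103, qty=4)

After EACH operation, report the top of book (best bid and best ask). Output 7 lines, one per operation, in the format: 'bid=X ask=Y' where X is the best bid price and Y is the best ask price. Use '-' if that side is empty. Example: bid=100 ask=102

Answer: bid=- ask=102
bid=- ask=102
bid=- ask=104
bid=- ask=104
bid=- ask=104
bid=- ask=-
bid=- ask=103

Derivation:
After op 1 [order #1] limit_sell(price=102, qty=1): fills=none; bids=[-] asks=[#1:1@102]
After op 2 [order #2] limit_sell(price=104, qty=8): fills=none; bids=[-] asks=[#1:1@102 #2:8@104]
After op 3 [order #3] market_buy(qty=4): fills=#3x#1:1@102 #3x#2:3@104; bids=[-] asks=[#2:5@104]
After op 4 [order #4] market_buy(qty=4): fills=#4x#2:4@104; bids=[-] asks=[#2:1@104]
After op 5 cancel(order #1): fills=none; bids=[-] asks=[#2:1@104]
After op 6 [order #5] market_buy(qty=4): fills=#5x#2:1@104; bids=[-] asks=[-]
After op 7 [order #6] limit_sell(price=103, qty=4): fills=none; bids=[-] asks=[#6:4@103]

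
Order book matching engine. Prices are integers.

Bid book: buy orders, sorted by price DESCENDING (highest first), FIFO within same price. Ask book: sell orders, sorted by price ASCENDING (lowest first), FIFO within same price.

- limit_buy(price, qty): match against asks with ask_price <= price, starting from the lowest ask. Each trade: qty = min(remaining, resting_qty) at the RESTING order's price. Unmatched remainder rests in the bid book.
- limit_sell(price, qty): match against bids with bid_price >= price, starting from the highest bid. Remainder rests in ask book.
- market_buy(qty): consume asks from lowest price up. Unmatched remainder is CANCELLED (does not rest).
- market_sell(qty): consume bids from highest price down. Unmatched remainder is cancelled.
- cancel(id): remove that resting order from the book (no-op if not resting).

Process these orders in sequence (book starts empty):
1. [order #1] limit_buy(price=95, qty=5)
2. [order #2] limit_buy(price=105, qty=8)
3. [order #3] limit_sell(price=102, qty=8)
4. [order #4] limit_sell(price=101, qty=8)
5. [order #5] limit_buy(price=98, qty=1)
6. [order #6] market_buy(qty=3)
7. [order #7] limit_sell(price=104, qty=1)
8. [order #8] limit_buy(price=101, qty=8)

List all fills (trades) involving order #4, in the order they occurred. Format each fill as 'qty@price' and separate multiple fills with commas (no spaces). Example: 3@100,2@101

After op 1 [order #1] limit_buy(price=95, qty=5): fills=none; bids=[#1:5@95] asks=[-]
After op 2 [order #2] limit_buy(price=105, qty=8): fills=none; bids=[#2:8@105 #1:5@95] asks=[-]
After op 3 [order #3] limit_sell(price=102, qty=8): fills=#2x#3:8@105; bids=[#1:5@95] asks=[-]
After op 4 [order #4] limit_sell(price=101, qty=8): fills=none; bids=[#1:5@95] asks=[#4:8@101]
After op 5 [order #5] limit_buy(price=98, qty=1): fills=none; bids=[#5:1@98 #1:5@95] asks=[#4:8@101]
After op 6 [order #6] market_buy(qty=3): fills=#6x#4:3@101; bids=[#5:1@98 #1:5@95] asks=[#4:5@101]
After op 7 [order #7] limit_sell(price=104, qty=1): fills=none; bids=[#5:1@98 #1:5@95] asks=[#4:5@101 #7:1@104]
After op 8 [order #8] limit_buy(price=101, qty=8): fills=#8x#4:5@101; bids=[#8:3@101 #5:1@98 #1:5@95] asks=[#7:1@104]

Answer: 3@101,5@101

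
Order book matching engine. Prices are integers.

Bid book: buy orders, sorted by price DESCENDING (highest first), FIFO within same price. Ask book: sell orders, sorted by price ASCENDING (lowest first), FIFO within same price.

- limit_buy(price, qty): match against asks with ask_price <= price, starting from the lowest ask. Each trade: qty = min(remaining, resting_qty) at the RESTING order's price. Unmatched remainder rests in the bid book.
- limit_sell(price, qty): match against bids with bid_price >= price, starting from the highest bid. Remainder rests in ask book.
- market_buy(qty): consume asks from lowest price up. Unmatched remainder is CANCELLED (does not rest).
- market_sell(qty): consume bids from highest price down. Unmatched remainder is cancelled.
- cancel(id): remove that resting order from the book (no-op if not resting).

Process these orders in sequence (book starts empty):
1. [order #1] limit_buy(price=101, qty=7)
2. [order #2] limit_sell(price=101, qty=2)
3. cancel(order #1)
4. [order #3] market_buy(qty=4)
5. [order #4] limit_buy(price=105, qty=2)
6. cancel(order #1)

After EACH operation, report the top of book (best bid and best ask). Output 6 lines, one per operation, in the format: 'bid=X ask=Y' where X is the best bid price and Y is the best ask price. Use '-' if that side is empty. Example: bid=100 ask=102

Answer: bid=101 ask=-
bid=101 ask=-
bid=- ask=-
bid=- ask=-
bid=105 ask=-
bid=105 ask=-

Derivation:
After op 1 [order #1] limit_buy(price=101, qty=7): fills=none; bids=[#1:7@101] asks=[-]
After op 2 [order #2] limit_sell(price=101, qty=2): fills=#1x#2:2@101; bids=[#1:5@101] asks=[-]
After op 3 cancel(order #1): fills=none; bids=[-] asks=[-]
After op 4 [order #3] market_buy(qty=4): fills=none; bids=[-] asks=[-]
After op 5 [order #4] limit_buy(price=105, qty=2): fills=none; bids=[#4:2@105] asks=[-]
After op 6 cancel(order #1): fills=none; bids=[#4:2@105] asks=[-]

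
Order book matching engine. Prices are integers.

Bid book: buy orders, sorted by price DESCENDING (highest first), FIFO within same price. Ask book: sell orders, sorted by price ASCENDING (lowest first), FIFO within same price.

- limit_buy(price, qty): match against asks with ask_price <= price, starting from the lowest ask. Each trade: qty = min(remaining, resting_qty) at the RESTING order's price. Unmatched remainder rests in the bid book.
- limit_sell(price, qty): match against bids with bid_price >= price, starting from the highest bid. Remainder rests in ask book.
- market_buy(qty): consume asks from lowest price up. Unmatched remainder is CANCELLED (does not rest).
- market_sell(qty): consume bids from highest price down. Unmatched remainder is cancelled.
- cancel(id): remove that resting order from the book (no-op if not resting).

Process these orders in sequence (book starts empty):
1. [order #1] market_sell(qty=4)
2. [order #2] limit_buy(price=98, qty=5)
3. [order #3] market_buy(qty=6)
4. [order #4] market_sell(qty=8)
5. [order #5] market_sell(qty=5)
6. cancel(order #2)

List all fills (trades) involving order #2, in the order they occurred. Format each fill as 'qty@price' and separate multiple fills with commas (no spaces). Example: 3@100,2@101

After op 1 [order #1] market_sell(qty=4): fills=none; bids=[-] asks=[-]
After op 2 [order #2] limit_buy(price=98, qty=5): fills=none; bids=[#2:5@98] asks=[-]
After op 3 [order #3] market_buy(qty=6): fills=none; bids=[#2:5@98] asks=[-]
After op 4 [order #4] market_sell(qty=8): fills=#2x#4:5@98; bids=[-] asks=[-]
After op 5 [order #5] market_sell(qty=5): fills=none; bids=[-] asks=[-]
After op 6 cancel(order #2): fills=none; bids=[-] asks=[-]

Answer: 5@98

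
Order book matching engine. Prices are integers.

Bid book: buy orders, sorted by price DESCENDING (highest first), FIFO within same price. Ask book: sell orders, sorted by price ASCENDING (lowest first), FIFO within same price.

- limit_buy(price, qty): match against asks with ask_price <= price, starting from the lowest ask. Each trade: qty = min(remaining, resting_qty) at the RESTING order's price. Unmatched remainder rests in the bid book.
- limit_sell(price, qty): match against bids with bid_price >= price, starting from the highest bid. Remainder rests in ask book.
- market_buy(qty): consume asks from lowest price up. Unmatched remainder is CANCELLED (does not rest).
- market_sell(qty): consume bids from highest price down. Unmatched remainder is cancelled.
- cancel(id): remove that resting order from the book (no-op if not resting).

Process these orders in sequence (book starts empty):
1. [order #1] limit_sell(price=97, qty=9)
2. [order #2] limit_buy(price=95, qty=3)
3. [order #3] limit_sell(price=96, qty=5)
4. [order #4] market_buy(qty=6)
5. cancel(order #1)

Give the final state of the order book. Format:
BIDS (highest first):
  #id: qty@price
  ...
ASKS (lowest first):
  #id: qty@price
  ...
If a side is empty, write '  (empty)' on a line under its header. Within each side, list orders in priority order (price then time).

Answer: BIDS (highest first):
  #2: 3@95
ASKS (lowest first):
  (empty)

Derivation:
After op 1 [order #1] limit_sell(price=97, qty=9): fills=none; bids=[-] asks=[#1:9@97]
After op 2 [order #2] limit_buy(price=95, qty=3): fills=none; bids=[#2:3@95] asks=[#1:9@97]
After op 3 [order #3] limit_sell(price=96, qty=5): fills=none; bids=[#2:3@95] asks=[#3:5@96 #1:9@97]
After op 4 [order #4] market_buy(qty=6): fills=#4x#3:5@96 #4x#1:1@97; bids=[#2:3@95] asks=[#1:8@97]
After op 5 cancel(order #1): fills=none; bids=[#2:3@95] asks=[-]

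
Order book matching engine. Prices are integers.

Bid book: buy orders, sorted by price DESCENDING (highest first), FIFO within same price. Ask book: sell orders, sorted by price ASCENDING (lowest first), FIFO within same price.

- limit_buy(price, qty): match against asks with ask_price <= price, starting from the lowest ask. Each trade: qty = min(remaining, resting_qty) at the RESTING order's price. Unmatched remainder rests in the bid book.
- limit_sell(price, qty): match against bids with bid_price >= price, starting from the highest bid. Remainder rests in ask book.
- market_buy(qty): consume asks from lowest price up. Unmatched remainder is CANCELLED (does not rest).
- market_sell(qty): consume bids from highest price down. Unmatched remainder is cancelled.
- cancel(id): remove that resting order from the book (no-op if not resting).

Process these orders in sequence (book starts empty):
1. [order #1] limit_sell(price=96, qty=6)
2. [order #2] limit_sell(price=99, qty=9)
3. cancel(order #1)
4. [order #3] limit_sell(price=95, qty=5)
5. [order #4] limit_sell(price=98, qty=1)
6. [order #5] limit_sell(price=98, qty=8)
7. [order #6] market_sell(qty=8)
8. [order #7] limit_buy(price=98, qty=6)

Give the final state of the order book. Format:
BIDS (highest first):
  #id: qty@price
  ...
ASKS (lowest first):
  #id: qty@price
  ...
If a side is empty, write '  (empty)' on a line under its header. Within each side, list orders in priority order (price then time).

After op 1 [order #1] limit_sell(price=96, qty=6): fills=none; bids=[-] asks=[#1:6@96]
After op 2 [order #2] limit_sell(price=99, qty=9): fills=none; bids=[-] asks=[#1:6@96 #2:9@99]
After op 3 cancel(order #1): fills=none; bids=[-] asks=[#2:9@99]
After op 4 [order #3] limit_sell(price=95, qty=5): fills=none; bids=[-] asks=[#3:5@95 #2:9@99]
After op 5 [order #4] limit_sell(price=98, qty=1): fills=none; bids=[-] asks=[#3:5@95 #4:1@98 #2:9@99]
After op 6 [order #5] limit_sell(price=98, qty=8): fills=none; bids=[-] asks=[#3:5@95 #4:1@98 #5:8@98 #2:9@99]
After op 7 [order #6] market_sell(qty=8): fills=none; bids=[-] asks=[#3:5@95 #4:1@98 #5:8@98 #2:9@99]
After op 8 [order #7] limit_buy(price=98, qty=6): fills=#7x#3:5@95 #7x#4:1@98; bids=[-] asks=[#5:8@98 #2:9@99]

Answer: BIDS (highest first):
  (empty)
ASKS (lowest first):
  #5: 8@98
  #2: 9@99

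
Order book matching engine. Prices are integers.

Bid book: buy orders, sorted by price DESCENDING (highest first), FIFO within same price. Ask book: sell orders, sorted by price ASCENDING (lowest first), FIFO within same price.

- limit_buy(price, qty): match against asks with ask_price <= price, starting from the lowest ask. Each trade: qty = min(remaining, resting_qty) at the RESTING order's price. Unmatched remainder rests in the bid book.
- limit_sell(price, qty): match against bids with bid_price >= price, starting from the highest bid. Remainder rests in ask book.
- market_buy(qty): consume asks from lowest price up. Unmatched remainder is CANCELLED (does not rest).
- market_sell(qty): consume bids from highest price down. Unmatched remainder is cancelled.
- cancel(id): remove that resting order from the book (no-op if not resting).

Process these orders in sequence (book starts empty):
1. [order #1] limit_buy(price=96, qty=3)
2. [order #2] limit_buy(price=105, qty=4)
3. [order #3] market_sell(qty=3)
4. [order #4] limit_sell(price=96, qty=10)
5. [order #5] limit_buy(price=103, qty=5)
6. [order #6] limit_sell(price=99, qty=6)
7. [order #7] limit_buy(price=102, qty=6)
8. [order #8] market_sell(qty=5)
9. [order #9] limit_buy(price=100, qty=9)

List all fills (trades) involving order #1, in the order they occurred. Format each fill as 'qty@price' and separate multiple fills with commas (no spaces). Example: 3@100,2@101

Answer: 3@96

Derivation:
After op 1 [order #1] limit_buy(price=96, qty=3): fills=none; bids=[#1:3@96] asks=[-]
After op 2 [order #2] limit_buy(price=105, qty=4): fills=none; bids=[#2:4@105 #1:3@96] asks=[-]
After op 3 [order #3] market_sell(qty=3): fills=#2x#3:3@105; bids=[#2:1@105 #1:3@96] asks=[-]
After op 4 [order #4] limit_sell(price=96, qty=10): fills=#2x#4:1@105 #1x#4:3@96; bids=[-] asks=[#4:6@96]
After op 5 [order #5] limit_buy(price=103, qty=5): fills=#5x#4:5@96; bids=[-] asks=[#4:1@96]
After op 6 [order #6] limit_sell(price=99, qty=6): fills=none; bids=[-] asks=[#4:1@96 #6:6@99]
After op 7 [order #7] limit_buy(price=102, qty=6): fills=#7x#4:1@96 #7x#6:5@99; bids=[-] asks=[#6:1@99]
After op 8 [order #8] market_sell(qty=5): fills=none; bids=[-] asks=[#6:1@99]
After op 9 [order #9] limit_buy(price=100, qty=9): fills=#9x#6:1@99; bids=[#9:8@100] asks=[-]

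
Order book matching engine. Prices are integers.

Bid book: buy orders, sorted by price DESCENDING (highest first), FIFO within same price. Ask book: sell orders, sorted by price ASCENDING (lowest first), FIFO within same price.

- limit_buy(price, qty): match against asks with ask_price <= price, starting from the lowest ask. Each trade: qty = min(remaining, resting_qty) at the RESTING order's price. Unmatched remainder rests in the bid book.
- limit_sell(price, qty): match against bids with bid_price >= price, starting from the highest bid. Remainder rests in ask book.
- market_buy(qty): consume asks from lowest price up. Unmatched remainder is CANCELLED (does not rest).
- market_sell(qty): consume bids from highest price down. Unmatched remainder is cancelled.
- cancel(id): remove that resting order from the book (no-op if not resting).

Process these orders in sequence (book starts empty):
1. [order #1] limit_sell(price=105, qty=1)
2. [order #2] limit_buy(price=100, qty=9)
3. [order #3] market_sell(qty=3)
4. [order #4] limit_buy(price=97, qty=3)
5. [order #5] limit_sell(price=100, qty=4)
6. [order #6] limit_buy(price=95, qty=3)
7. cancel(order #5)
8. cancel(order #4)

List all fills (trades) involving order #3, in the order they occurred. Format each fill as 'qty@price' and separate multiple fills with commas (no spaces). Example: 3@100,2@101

Answer: 3@100

Derivation:
After op 1 [order #1] limit_sell(price=105, qty=1): fills=none; bids=[-] asks=[#1:1@105]
After op 2 [order #2] limit_buy(price=100, qty=9): fills=none; bids=[#2:9@100] asks=[#1:1@105]
After op 3 [order #3] market_sell(qty=3): fills=#2x#3:3@100; bids=[#2:6@100] asks=[#1:1@105]
After op 4 [order #4] limit_buy(price=97, qty=3): fills=none; bids=[#2:6@100 #4:3@97] asks=[#1:1@105]
After op 5 [order #5] limit_sell(price=100, qty=4): fills=#2x#5:4@100; bids=[#2:2@100 #4:3@97] asks=[#1:1@105]
After op 6 [order #6] limit_buy(price=95, qty=3): fills=none; bids=[#2:2@100 #4:3@97 #6:3@95] asks=[#1:1@105]
After op 7 cancel(order #5): fills=none; bids=[#2:2@100 #4:3@97 #6:3@95] asks=[#1:1@105]
After op 8 cancel(order #4): fills=none; bids=[#2:2@100 #6:3@95] asks=[#1:1@105]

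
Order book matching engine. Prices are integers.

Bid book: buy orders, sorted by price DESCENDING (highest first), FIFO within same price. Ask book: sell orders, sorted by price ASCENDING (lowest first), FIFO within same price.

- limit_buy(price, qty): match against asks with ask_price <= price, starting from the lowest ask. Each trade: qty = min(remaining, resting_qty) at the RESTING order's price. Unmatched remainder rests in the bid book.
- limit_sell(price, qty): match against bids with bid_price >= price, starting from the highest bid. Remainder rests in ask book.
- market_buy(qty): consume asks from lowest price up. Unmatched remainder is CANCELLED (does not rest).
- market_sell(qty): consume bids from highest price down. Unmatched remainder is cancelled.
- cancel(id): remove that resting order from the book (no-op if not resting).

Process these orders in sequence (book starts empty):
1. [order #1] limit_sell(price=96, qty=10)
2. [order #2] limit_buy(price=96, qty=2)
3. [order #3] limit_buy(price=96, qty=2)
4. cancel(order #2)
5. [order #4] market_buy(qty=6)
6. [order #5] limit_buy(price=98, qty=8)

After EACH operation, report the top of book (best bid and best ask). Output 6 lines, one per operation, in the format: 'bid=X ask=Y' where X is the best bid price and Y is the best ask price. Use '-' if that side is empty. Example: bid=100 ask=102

After op 1 [order #1] limit_sell(price=96, qty=10): fills=none; bids=[-] asks=[#1:10@96]
After op 2 [order #2] limit_buy(price=96, qty=2): fills=#2x#1:2@96; bids=[-] asks=[#1:8@96]
After op 3 [order #3] limit_buy(price=96, qty=2): fills=#3x#1:2@96; bids=[-] asks=[#1:6@96]
After op 4 cancel(order #2): fills=none; bids=[-] asks=[#1:6@96]
After op 5 [order #4] market_buy(qty=6): fills=#4x#1:6@96; bids=[-] asks=[-]
After op 6 [order #5] limit_buy(price=98, qty=8): fills=none; bids=[#5:8@98] asks=[-]

Answer: bid=- ask=96
bid=- ask=96
bid=- ask=96
bid=- ask=96
bid=- ask=-
bid=98 ask=-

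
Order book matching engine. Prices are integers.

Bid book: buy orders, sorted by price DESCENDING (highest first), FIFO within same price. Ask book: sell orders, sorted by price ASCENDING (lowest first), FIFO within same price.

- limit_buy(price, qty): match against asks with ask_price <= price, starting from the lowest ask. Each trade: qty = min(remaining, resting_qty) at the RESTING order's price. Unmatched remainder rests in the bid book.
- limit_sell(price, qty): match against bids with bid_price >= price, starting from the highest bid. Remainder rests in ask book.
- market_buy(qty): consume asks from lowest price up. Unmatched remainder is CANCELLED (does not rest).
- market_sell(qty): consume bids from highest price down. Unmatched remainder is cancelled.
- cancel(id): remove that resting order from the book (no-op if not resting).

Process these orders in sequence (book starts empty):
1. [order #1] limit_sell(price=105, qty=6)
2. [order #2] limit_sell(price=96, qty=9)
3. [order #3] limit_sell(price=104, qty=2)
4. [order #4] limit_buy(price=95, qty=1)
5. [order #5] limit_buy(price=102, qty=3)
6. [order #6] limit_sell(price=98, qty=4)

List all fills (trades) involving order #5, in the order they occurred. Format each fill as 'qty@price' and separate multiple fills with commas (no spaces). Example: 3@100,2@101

After op 1 [order #1] limit_sell(price=105, qty=6): fills=none; bids=[-] asks=[#1:6@105]
After op 2 [order #2] limit_sell(price=96, qty=9): fills=none; bids=[-] asks=[#2:9@96 #1:6@105]
After op 3 [order #3] limit_sell(price=104, qty=2): fills=none; bids=[-] asks=[#2:9@96 #3:2@104 #1:6@105]
After op 4 [order #4] limit_buy(price=95, qty=1): fills=none; bids=[#4:1@95] asks=[#2:9@96 #3:2@104 #1:6@105]
After op 5 [order #5] limit_buy(price=102, qty=3): fills=#5x#2:3@96; bids=[#4:1@95] asks=[#2:6@96 #3:2@104 #1:6@105]
After op 6 [order #6] limit_sell(price=98, qty=4): fills=none; bids=[#4:1@95] asks=[#2:6@96 #6:4@98 #3:2@104 #1:6@105]

Answer: 3@96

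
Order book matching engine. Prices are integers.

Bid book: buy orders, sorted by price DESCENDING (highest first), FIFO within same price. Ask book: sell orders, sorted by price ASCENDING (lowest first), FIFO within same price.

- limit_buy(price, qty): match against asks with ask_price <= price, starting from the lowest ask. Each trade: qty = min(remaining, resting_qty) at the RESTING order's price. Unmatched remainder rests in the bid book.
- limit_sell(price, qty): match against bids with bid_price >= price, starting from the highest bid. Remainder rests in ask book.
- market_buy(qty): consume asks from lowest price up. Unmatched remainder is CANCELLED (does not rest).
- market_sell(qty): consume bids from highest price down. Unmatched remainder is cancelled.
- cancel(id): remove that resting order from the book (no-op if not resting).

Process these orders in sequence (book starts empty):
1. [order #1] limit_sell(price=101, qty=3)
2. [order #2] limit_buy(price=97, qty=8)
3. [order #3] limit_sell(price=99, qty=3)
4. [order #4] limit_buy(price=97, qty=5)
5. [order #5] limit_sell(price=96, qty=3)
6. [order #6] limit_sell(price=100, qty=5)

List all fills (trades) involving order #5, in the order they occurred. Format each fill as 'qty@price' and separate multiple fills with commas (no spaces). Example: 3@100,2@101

After op 1 [order #1] limit_sell(price=101, qty=3): fills=none; bids=[-] asks=[#1:3@101]
After op 2 [order #2] limit_buy(price=97, qty=8): fills=none; bids=[#2:8@97] asks=[#1:3@101]
After op 3 [order #3] limit_sell(price=99, qty=3): fills=none; bids=[#2:8@97] asks=[#3:3@99 #1:3@101]
After op 4 [order #4] limit_buy(price=97, qty=5): fills=none; bids=[#2:8@97 #4:5@97] asks=[#3:3@99 #1:3@101]
After op 5 [order #5] limit_sell(price=96, qty=3): fills=#2x#5:3@97; bids=[#2:5@97 #4:5@97] asks=[#3:3@99 #1:3@101]
After op 6 [order #6] limit_sell(price=100, qty=5): fills=none; bids=[#2:5@97 #4:5@97] asks=[#3:3@99 #6:5@100 #1:3@101]

Answer: 3@97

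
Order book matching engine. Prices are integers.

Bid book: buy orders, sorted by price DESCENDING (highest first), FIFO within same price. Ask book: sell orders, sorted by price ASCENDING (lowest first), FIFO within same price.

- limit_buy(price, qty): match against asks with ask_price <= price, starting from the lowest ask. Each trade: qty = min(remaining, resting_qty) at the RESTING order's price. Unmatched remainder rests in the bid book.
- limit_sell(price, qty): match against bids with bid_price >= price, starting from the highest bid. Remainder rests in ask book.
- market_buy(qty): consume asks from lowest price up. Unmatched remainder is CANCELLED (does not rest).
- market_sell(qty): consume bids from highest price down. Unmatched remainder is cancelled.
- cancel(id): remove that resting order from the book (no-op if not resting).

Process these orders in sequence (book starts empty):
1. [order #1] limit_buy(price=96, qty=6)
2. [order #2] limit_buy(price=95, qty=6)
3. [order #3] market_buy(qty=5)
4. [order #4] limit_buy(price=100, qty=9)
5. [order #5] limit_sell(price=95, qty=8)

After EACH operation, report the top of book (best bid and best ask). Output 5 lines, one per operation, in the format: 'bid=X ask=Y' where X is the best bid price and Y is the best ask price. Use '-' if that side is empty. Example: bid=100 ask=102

Answer: bid=96 ask=-
bid=96 ask=-
bid=96 ask=-
bid=100 ask=-
bid=100 ask=-

Derivation:
After op 1 [order #1] limit_buy(price=96, qty=6): fills=none; bids=[#1:6@96] asks=[-]
After op 2 [order #2] limit_buy(price=95, qty=6): fills=none; bids=[#1:6@96 #2:6@95] asks=[-]
After op 3 [order #3] market_buy(qty=5): fills=none; bids=[#1:6@96 #2:6@95] asks=[-]
After op 4 [order #4] limit_buy(price=100, qty=9): fills=none; bids=[#4:9@100 #1:6@96 #2:6@95] asks=[-]
After op 5 [order #5] limit_sell(price=95, qty=8): fills=#4x#5:8@100; bids=[#4:1@100 #1:6@96 #2:6@95] asks=[-]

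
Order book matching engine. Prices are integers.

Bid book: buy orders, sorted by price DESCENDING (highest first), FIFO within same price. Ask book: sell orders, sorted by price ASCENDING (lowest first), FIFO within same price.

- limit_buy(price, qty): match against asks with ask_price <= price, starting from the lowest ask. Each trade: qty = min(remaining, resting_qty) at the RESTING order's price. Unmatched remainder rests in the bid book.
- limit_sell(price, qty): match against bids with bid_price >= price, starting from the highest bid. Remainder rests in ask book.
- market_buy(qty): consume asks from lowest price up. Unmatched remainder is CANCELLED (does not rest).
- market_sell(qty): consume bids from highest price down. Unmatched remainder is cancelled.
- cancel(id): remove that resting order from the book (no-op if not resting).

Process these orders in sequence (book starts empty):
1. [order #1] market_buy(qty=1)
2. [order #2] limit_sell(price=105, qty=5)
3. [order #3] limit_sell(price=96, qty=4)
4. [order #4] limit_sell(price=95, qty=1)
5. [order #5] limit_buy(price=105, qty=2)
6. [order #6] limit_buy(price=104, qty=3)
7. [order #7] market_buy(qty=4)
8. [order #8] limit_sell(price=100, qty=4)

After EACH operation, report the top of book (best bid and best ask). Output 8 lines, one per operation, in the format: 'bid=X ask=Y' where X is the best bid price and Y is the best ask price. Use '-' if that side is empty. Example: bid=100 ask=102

Answer: bid=- ask=-
bid=- ask=105
bid=- ask=96
bid=- ask=95
bid=- ask=96
bid=- ask=105
bid=- ask=105
bid=- ask=100

Derivation:
After op 1 [order #1] market_buy(qty=1): fills=none; bids=[-] asks=[-]
After op 2 [order #2] limit_sell(price=105, qty=5): fills=none; bids=[-] asks=[#2:5@105]
After op 3 [order #3] limit_sell(price=96, qty=4): fills=none; bids=[-] asks=[#3:4@96 #2:5@105]
After op 4 [order #4] limit_sell(price=95, qty=1): fills=none; bids=[-] asks=[#4:1@95 #3:4@96 #2:5@105]
After op 5 [order #5] limit_buy(price=105, qty=2): fills=#5x#4:1@95 #5x#3:1@96; bids=[-] asks=[#3:3@96 #2:5@105]
After op 6 [order #6] limit_buy(price=104, qty=3): fills=#6x#3:3@96; bids=[-] asks=[#2:5@105]
After op 7 [order #7] market_buy(qty=4): fills=#7x#2:4@105; bids=[-] asks=[#2:1@105]
After op 8 [order #8] limit_sell(price=100, qty=4): fills=none; bids=[-] asks=[#8:4@100 #2:1@105]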